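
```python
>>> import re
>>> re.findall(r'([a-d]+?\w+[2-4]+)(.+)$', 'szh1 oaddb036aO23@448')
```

`findall` packs the 2 group values into a tuple for every match.

[('addb036aO23', '@448')]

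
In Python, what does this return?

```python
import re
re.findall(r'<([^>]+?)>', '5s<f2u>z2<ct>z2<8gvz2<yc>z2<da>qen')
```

Scanning left to right: at [2:7] match '<f2u>', group 1 = 'f2u'; at [9:13] match '<ct>', group 1 = 'ct'; at [15:25] match '<8gvz2<yc>', group 1 = '8gvz2<yc'; at [27:31] match '<da>', group 1 = 'da'.
One capturing group, so `findall` returns just the captured substring from each match — 4 in all.

['f2u', 'ct', '8gvz2<yc', 'da']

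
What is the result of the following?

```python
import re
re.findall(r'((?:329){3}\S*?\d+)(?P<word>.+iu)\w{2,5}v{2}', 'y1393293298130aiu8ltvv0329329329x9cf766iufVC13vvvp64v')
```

[('329329329x9', 'cf766iu')]

The pattern matches the literal '329' repeated 3 times, then zero or more of a non-whitespace character (lazy), then one or more of a digit (captured); then one or more of any character, then the literal 'iu' (captured as 'word'); then 2 to 5 of a word character, then exactly 2 of the literal 'v'.
A `+?`/`*?`/`{m,n}?` starts at its minimum and grows only as far as needed for what follows to match.
Matches: at [23:48] match '329329329x9cf766iufVC13vv', groups = ('329329329x9', 'cf766iu').
With 2 capturing groups, `findall` returns a 2-tuple per match.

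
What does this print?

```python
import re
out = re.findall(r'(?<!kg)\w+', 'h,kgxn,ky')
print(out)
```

Because the assertion is negative and zero-width, positions next to the forbidden text are skipped.
No capturing groups, so `findall` returns the 3 full match strings.

['h', 'kgxn', 'ky']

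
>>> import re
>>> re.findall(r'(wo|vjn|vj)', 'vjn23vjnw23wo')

`|` is ordered: at each position the engine commits to the first alternative that works.
`findall` collects group 1 from each match (3 total).

['vjn', 'vjn', 'wo']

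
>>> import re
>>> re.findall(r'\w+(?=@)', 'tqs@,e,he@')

['tqs', 'he']

Because the assertion is zero-width, the text it checks is not consumed and won't appear in the result.
Scanning left to right: at [0:3] → 'tqs'; at [7:9] → 'he'.
`findall` yields the raw match text (2 of them) because the pattern has no groups.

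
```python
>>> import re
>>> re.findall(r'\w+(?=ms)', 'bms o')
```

['b']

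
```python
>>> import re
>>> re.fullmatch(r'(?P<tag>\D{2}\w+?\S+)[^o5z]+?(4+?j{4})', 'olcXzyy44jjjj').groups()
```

('olcXzyy', '4jjjj')

Pattern: exactly 2 of a non-digit, then one or more of a word character (lazy), then one or more of a non-whitespace character (captured as 'tag'); then one or more of any character except [o5z] (lazy); then one or more of a literal '4' (lazy), then exactly 4 of the literal 'j' (captured).
For `fullmatch`, every character of the input must be accounted for by the pattern.
The match spans [0:13] → 'olcXzyy44jjjj'.
Captured: group 1 = 'olcXzyy', group 2 = '4jjjj'.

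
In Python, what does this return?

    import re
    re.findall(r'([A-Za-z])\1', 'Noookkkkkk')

['o', 'k', 'k', 'k']

The backreference `\1` re-matches whatever the first group consumed, character for character.
Walking the string: at [1:3] match 'oo', group 1 = 'o'; at [4:6] match 'kk', group 1 = 'k'; at [6:8] match 'kk', group 1 = 'k'; at [8:10] match 'kk', group 1 = 'k'.
One capturing group, so `findall` returns just the captured substring from each match — 4 in all.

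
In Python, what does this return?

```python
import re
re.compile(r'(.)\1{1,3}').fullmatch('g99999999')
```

`fullmatch` succeeds only if the pattern covers the string from start to end.
Here the pattern can't cover the whole string, so the call returns None.

None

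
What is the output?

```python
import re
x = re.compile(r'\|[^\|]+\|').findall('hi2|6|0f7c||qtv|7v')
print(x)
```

['|6|', '|qtv|']

`findall` yields the raw match text (2 of them) because the pattern has no groups.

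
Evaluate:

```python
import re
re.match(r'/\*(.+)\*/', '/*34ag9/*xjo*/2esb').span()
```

(0, 14)

`match` is anchored at position 0; if the pattern doesn't fit there, it returns None.
The match spans [0:14] → '/*34ag9/*xjo*/'.
Captured: group 1 = '34ag9/*xjo'.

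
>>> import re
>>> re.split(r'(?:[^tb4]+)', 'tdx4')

This matches one or more of any character except [tb4] (non-capturing group).
Matches to split on: at [1:3] → 'dx'.
Splitting on the pattern gives 2 pieces.

['t', '4']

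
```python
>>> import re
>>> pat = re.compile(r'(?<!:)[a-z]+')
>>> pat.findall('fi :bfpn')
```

`(?!…)`/`(?<!…)` only lets a position through if the neighbouring text does NOT match; no characters are consumed.
Since nothing is captured, `findall` lists the 2 matched substrings directly.

['fi', 'fpn']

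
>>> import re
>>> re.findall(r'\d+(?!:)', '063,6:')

['063']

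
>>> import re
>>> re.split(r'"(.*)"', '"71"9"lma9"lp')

['', '71"9"lma9', 'lp']

`re.split` interleaves the captured-group text with the surrounding fragments.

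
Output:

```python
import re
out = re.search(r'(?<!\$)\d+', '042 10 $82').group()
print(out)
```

`(?!…)`/`(?<!…)` only lets a position through if the neighbouring text does NOT match; no characters are consumed.
`re.search` tries every starting position until one works.
The match spans [0:3] → '042'.

042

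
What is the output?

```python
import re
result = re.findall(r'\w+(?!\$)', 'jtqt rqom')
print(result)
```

`(?!…)`/`(?<!…)` only lets a position through if the neighbouring text does NOT match; no characters are consumed.
Walking the string: at [0:4] → 'jtqt'; at [5:9] → 'rqom'.
No capturing groups, so `findall` returns the 2 full match strings.

['jtqt', 'rqom']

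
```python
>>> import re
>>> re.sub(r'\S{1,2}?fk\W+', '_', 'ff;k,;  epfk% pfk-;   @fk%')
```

This matches 1 to 2 of a non-whitespace character (lazy); then the literal 'fk', then one or more of a non-word character.
Matches: at [8:14] → 'epfk% '; at [14:23] → 'pfk-;   @'.
Every occurrence is swapped for '_'.

'ff;k,;  __fk%'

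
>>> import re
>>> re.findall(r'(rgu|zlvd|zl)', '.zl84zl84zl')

Walking the string: at [1:3] match 'zl', group 1 = 'zl'; at [5:7] match 'zl', group 1 = 'zl'; at [9:11] match 'zl', group 1 = 'zl'.
With a single group, `findall` returns only what that group captured — 3 items.

['zl', 'zl', 'zl']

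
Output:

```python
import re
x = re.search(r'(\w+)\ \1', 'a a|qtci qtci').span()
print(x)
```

`\1` is not a pattern — it's the concrete string captured by group 1, re-applied verbatim.
The match spans [0:3] → 'a a'.

(0, 3)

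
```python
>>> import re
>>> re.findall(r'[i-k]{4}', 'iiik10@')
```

The pattern matches exactly 4 of a character in [i-k].
Matches: at [0:4] → 'iiik'.
With no groups in the pattern, `findall` gives back each whole match — 1 here.

['iiik']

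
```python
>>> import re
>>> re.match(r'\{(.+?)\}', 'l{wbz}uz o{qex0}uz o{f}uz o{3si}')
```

None

With `match`, the pattern is implicitly anchored at the beginning.
Here position 0 doesn't satisfy it, so the call returns None.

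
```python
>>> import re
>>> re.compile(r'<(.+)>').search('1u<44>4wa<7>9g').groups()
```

`search` walks the string left to right and returns the first match it finds.
The match spans [2:12] → '<44>4wa<7>'.
Captured: group 1 = '44>4wa<7'.

('44>4wa<7',)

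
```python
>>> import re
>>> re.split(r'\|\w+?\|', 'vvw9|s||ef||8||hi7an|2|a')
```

['vvw9', '', '', '', '2|a']

Splitting on the pattern gives 5 pieces.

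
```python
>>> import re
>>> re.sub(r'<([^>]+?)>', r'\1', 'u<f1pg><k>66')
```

'uf1pgk66'

`\1` in the replacement pulls in group 1's text for each match.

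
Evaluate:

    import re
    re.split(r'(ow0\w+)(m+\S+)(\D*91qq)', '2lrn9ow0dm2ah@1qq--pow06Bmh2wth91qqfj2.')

['2lrn9', 'ow0d', 'm2ah@1qq--pow06Bmh2wth', '91qq', 'fj2.']

Pattern: the literal 'ow0', then one or more of a word character (captured); then one or more of a literal 'm', then one or more of a non-whitespace character (captured); then zero or more of a non-digit, then the literal '9', then the literal '1qq' (captured).
Matches to split on: at [5:35] → 'ow0dm2ah@1qq--pow06Bmh2wth91qq'.
With a capturing group present, the delimiter's captured portion is kept in the result list.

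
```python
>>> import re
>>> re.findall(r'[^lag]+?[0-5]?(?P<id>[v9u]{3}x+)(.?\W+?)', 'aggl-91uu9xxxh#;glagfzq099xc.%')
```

Because the quantifier is non-greedy, it stops expanding at the earliest point where the rest of the pattern can succeed.
With 2 capturing groups, `findall` returns a 2-tuple per match.

[('uu9xxx', 'h#')]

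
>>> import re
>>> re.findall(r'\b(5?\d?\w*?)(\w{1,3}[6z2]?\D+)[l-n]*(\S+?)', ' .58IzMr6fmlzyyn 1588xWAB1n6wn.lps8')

Lazy quantifiers expand one character at a time until the remainder of the pattern can match.
3 groups means each result is a tuple of 3 captured strings — 3 here.

[('58', 'IzMr', '6'), ('1', '588xWAB', '1'), ('', 'lps', '8')]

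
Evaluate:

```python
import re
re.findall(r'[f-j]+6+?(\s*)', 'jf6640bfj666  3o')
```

['', '']

Pattern: one or more of a character in [f-j], then one or more of a literal '6' (lazy); then zero or more of whitespace (captured).
Because the quantifier is non-greedy, it stops expanding at the earliest point where the rest of the pattern can succeed.
Walking the string: at [0:3] match 'jf6', group 1 = ''; at [7:10] match 'fj6', group 1 = ''.
`findall` collects group 1 from each match (2 total).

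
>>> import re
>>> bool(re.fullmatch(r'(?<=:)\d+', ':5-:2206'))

Lookahead/lookbehind check context without consuming it, so the matched span excludes the asserted characters.
`re.fullmatch` requires the pattern to consume the entire string.
Here the pattern can't cover the whole string, so the call returns None, and `bool(None)` is False.

False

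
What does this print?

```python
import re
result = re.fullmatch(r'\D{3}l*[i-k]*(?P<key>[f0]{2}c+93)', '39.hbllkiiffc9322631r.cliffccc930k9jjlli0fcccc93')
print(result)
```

None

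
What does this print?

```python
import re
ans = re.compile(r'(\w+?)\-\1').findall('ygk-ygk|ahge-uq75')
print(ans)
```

['ygk']

After group 1 captures some text, `\1` only succeeds where that same text appears again.
Matches: at [0:7] match 'ygk-ygk', group 1 = 'ygk'.
With a single group, `findall` returns only what that group captured — 1 item.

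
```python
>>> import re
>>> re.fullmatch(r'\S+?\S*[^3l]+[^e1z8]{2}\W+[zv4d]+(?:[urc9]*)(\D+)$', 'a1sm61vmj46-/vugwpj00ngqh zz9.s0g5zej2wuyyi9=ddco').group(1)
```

'o'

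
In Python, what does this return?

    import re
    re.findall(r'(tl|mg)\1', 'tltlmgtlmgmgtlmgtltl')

['tl', 'mg', 'tl']

A backreference is literal: `\1` must see the identical characters the first group matched.
Matches: at [0:4] match 'tltl', group 1 = 'tl'; at [8:12] match 'mgmg', group 1 = 'mg'; at [16:20] match 'tltl', group 1 = 'tl'.
One capturing group, so `findall` returns just the captured substring from each match — 3 in all.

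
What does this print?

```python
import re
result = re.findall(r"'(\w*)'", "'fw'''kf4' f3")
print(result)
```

Walking the string: at [0:4] match "'fw'", group 1 = 'fw'; at [4:6] match "''", group 1 = ''.
One capturing group, so `findall` returns just the captured substring from each match — 2 in all.

['fw', '']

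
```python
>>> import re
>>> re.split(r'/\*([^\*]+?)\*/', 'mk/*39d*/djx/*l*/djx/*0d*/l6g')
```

['mk', '39d', 'djx', 'l', 'djx', '0d', 'l6g']

Matches to split on: at [2:9] → '/*39d*/'; at [12:17] → '/*l*/'; at [20:26] → '/*0d*/'.
Because the pattern has a capturing group, `split` also inserts each captured text between the pieces.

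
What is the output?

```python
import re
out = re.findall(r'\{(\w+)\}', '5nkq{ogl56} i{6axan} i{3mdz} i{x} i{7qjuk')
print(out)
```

Scanning left to right: at [4:11] match '{ogl56}', group 1 = 'ogl56'; at [13:20] match '{6axan}', group 1 = '6axan'; at [22:28] match '{3mdz}', group 1 = '3mdz'; at [30:33] match '{x}', group 1 = 'x'.
Because there's exactly one group, `findall` drops the full match and keeps group 1 from each hit.

['ogl56', '6axan', '3mdz', 'x']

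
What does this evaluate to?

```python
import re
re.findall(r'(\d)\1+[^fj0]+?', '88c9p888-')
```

['8', '8']

A backreference is literal: `\1` must see the identical characters the first group matched.
Matches: at [0:3] match '88c', group 1 = '8'; at [5:9] match '888-', group 1 = '8'.
Because there's exactly one group, `findall` drops the full match and keeps group 1 from each hit.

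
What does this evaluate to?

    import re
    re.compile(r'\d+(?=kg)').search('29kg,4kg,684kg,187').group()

The positive lookaround only admits positions where the adjacent text matches; those characters stay outside the span.
`re.search` scans for the first position where the pattern succeeds.
The match spans [0:2] → '29'.

'29'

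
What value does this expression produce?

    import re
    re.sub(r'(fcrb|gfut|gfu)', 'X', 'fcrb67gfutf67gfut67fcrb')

'X67Xf67X67X'

Branches in `(...|...)` are attempted left-to-right; the first branch that allows the whole pattern to succeed is taken.
Each match is replaced by 'X'.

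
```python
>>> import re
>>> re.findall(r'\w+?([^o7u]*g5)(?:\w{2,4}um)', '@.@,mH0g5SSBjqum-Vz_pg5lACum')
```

A `+?`/`*?`/`{m,n}?` starts at its minimum and grows only as far as needed for what follows to match.
One capturing group, so `findall` returns just the captured substring from the one match — 1 in all.

['m-Vz_pg5']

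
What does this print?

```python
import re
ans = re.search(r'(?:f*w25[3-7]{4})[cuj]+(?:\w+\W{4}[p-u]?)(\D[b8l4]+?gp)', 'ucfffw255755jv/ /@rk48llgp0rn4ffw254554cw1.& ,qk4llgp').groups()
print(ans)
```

('k48llgp',)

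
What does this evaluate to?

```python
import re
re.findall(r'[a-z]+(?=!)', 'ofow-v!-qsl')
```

The positive lookaround only admits positions where the adjacent text matches; those characters stay outside the span.
Walking the string: at [5:6] → 'v'.
No capturing groups, so `findall` returns the 1 full match string.

['v']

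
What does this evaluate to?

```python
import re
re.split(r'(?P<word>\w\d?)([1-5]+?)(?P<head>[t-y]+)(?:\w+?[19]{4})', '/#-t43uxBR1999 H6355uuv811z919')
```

['/#-', 't4', '3', 'ux', ' H6355uuv811z919']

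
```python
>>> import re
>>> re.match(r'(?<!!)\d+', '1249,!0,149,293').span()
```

(0, 4)

A negative assertion filters positions out without eating any characters.
`match` is anchored at position 0; if the pattern doesn't fit there, it returns None.
The match spans [0:4] → '1249'.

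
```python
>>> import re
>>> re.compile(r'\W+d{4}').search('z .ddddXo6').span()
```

The match spans [1:7] → ' .dddd'.

(1, 7)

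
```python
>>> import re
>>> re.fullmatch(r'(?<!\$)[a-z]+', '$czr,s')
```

`(?!…)`/`(?<!…)` only lets a position through if the neighbouring text does NOT match; no characters are consumed.
`re.fullmatch` is like wrapping the pattern in `^…$` (in single-line mode).
Here the string isn't matched end-to-end, so the call returns None.

None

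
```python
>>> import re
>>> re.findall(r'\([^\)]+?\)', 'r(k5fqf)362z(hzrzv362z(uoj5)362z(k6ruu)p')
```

['(k5fqf)', '(hzrzv362z(uoj5)', '(k6ruu)']

Walking the string: at [1:8] → '(k5fqf)'; at [12:28] → '(hzrzv362z(uoj5)'; at [32:39] → '(k6ruu)'.
`findall` yields the raw match text (3 of them) because the pattern has no groups.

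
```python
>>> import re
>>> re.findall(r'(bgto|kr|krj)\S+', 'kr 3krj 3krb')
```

`findall` collects group 1 from each match (2 total).

['kr', 'kr']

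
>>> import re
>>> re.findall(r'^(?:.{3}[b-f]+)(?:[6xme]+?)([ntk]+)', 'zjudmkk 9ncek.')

The pattern matches anchored at the start of the string; then exactly 3 of any character, then one or more of a character in [b-f] (non-capturing group); then one or more of one of [6xme] (lazy) (non-capturing group); then one or more of one of [ntk] (captured).
Matches: at [0:7] match 'zjudmkk', group 1 = 'kk'.
One capturing group, so `findall` returns just the captured substring from the one match — 1 in all.

['kk']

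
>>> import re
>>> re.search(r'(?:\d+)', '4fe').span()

(0, 1)

Pattern: one or more of a digit (non-capturing group).
`re.search` tries every starting position until one works.
The match spans [0:1] → '4'.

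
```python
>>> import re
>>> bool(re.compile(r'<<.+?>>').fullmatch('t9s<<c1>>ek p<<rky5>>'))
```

False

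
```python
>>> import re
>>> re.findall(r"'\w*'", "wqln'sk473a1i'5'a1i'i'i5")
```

["'sk473a1i'", "'a1i'"]

Matches: at [4:14] → "'sk473a1i'"; at [15:20] → "'a1i'".
Since nothing is captured, `findall` lists the 2 matched substrings directly.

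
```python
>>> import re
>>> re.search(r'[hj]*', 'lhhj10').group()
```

This matches zero or more of one of [hj].
`search` walks the string left to right and returns the first match it finds.
The match spans [0:0] → ''.

''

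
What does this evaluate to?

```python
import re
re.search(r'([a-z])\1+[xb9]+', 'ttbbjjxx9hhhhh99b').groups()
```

('t',)

After group 1 captures some text, `\1` only succeeds where that same text appears again.
Unlike `match`, `search` isn't anchored — it looks for the pattern anywhere in the string.
The match spans [0:4] → 'ttbb'.
Captured: group 1 = 't'.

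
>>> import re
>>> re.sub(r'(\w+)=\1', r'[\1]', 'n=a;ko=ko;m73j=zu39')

The backreference `\1` re-matches whatever the first group consumed, character for character.
The replacement refers to a captured group, so each match is rewritten using its own captured text.

'n=a;[ko];m73j=zu39'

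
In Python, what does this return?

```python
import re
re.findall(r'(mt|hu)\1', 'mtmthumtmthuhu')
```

['mt', 'mt', 'hu']

After group 1 captures some text, `\1` only succeeds where that same text appears again.
Matches: at [0:4] match 'mtmt', group 1 = 'mt'; at [6:10] match 'mtmt', group 1 = 'mt'; at [10:14] match 'huhu', group 1 = 'hu'.
With a single group, `findall` returns only what that group captured — 3 items.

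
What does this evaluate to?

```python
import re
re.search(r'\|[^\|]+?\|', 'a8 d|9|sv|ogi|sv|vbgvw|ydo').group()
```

`search` walks the string left to right and returns the first match it finds.
The match spans [4:7] → '|9|'.

'|9|'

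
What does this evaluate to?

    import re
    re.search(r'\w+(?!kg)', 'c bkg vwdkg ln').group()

'c'

`(?!…)`/`(?<!…)` only lets a position through if the neighbouring text does NOT match; no characters are consumed.
`re.search` scans for the first position where the pattern succeeds.
The match spans [0:1] → 'c'.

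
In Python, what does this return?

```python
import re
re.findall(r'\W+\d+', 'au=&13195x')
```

['=&13195']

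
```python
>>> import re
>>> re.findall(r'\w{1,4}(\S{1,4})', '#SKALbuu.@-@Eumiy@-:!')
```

Pattern: 1 to 4 of a word character; then 1 to 4 of a non-whitespace character (captured).
With a single group, `findall` returns only what that group captured — 2 items.

['buu.', 'y@-:']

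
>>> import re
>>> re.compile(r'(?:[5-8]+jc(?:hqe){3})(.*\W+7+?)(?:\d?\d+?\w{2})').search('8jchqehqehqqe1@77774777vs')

None

The pattern matches one or more of a character in [5-8], then the literal 'jc', then the literal 'hqe' repeated 3 times (non-capturing group); then zero or more of any character, then one or more of a non-word character, then one or more of the literal '7' (lazy) (captured); then optionally a digit, then one or more of a digit (lazy), then exactly 2 of a word character (non-capturing group).
`search` walks the string left to right and returns the first match it finds.
Here the pattern never matches, so the call returns None.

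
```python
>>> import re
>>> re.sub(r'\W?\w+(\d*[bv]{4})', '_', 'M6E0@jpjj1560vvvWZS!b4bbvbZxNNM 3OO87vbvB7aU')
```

`sub` substitutes '_' at each match site.

'M6E0@jpjj1560vvvWZS_ZxNNM 3OO87vbvB7aU'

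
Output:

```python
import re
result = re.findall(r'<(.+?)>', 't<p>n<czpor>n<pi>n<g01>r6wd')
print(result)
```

['p', 'czpor', 'pi', 'g01']

Scanning left to right: at [1:4] match '<p>', group 1 = 'p'; at [5:12] match '<czpor>', group 1 = 'czpor'; at [13:17] match '<pi>', group 1 = 'pi'; at [18:23] match '<g01>', group 1 = 'g01'.
One capturing group, so `findall` returns just the captured substring from each match — 4 in all.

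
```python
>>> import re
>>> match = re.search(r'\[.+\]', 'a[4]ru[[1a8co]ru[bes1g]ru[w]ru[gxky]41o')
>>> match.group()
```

Unlike `match`, `search` isn't anchored — it looks for the pattern anywhere in the string.
The match spans [1:36] → '[4]ru[[1a8co]ru[bes1g]ru[w]ru[gxky]'.

'[4]ru[[1a8co]ru[bes1g]ru[w]ru[gxky]'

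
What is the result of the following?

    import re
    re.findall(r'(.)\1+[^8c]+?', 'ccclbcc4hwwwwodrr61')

['c', 'c', 'w', 'r']

After group 1 captures some text, `\1` only succeeds where that same text appears again.
Because there's exactly one group, `findall` drops the full match and keeps group 1 from each hit.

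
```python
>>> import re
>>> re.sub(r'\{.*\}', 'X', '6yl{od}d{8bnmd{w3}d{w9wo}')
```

'6ylX'

Matches: at [3:25] → '{od}d{8bnmd{w3}d{w9wo}'.
Each match is replaced by 'X'.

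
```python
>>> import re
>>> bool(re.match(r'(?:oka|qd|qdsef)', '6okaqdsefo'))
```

False

`re.match` won't scan ahead — the pattern has to work from the very first character.
Here the string doesn't start with a match, so the call returns None, and `bool(None)` is False.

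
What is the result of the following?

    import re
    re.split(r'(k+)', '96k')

['96', 'k', '']

With a capturing group present, the delimiter's captured portion is kept in the result list.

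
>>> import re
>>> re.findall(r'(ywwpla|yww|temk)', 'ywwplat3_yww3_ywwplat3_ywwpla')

['ywwpla', 'yww', 'ywwpla', 'ywwpla']

`|` is ordered: at each position the engine commits to the first alternative that works.
One capturing group, so `findall` returns just the captured substring from each match — 4 in all.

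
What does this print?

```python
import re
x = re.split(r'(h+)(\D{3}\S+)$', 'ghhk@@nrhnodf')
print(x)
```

['g', 'hh', 'k@@nrhnodf', '']

Pattern: one or more of a literal 'h' (captured); then exactly 3 of a non-digit, then one or more of a non-whitespace character (captured); then anchored at the end.
Matches to split on: at [1:13] → 'hhk@@nrhnodf'.
`re.split` interleaves the captured-group text with the surrounding fragments.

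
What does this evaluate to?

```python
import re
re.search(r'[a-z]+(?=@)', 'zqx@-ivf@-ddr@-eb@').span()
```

(0, 3)

The positive lookaround only admits positions where the adjacent text matches; those characters stay outside the span.
The match spans [0:3] → 'zqx'.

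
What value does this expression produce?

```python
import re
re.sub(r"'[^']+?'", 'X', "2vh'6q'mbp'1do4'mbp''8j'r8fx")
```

Each match is replaced by 'X'.

"2vhXmbpXmbp'Xr8fx"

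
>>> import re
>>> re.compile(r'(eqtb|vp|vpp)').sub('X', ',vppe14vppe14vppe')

Alternation isn't longest-match — the leftmost alternative that fits at this position is chosen.
Each match is replaced by 'X'.

',Xpe14Xpe14Xpe'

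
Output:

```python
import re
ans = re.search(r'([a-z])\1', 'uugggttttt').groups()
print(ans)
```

After group 1 captures some text, `\1` only succeeds where that same text appears again.
`re.search` tries every starting position until one works.
The match spans [0:2] → 'uu'.
Captured: group 1 = 'u'.

('u',)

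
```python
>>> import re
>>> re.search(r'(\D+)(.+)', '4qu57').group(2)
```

'57'

The match spans [1:5] → 'qu57'.
Captured: group 1 = 'qu', group 2 = '57'.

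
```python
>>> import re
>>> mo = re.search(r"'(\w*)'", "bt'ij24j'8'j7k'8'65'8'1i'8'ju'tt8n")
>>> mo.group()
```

Unlike `match`, `search` isn't anchored — it looks for the pattern anywhere in the string.
The match spans [2:9] → "'ij24j'".
Captured: group 1 = 'ij24j'.

"'ij24j'"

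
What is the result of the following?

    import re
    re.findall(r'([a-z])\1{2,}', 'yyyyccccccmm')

['y', 'c']

After group 1 captures some text, `\1` only succeeds where that same text appears again.
Matches: at [0:4] match 'yyyy', group 1 = 'y'; at [4:10] match 'cccccc', group 1 = 'c'.
With a single group, `findall` returns only what that group captured — 2 items.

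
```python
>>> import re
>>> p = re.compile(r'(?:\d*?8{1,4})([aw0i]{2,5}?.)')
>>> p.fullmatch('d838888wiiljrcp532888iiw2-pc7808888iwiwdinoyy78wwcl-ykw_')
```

None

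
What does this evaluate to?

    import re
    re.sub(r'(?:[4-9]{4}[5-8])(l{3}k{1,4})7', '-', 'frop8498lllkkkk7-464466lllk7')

This matches exactly 4 of a character in [4-9], then a character in [5-8] (non-capturing group); then exactly 3 of a literal 'l', then 1 to 4 of the literal 'k' (captured); then a literal '7'.
Matches: at [18:28] → '64466lllk7'.
`sub` substitutes '-' at each match site.

'frop8498lllkkkk7-4-'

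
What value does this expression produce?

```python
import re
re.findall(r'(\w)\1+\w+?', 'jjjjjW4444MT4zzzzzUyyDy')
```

['j', '4', 'z', 'y']

A backreference is literal: `\1` must see the identical characters the first group matched.
`findall` collects group 1 from each match (4 total).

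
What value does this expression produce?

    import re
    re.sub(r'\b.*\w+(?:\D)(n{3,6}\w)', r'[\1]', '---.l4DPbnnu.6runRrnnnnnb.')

'---.[nnnb].'

Pattern: a word boundary (`\b`, zero-width); then zero or more of any character, then one or more of a word character; then a non-digit (non-capturing group); then 3 to 6 of the literal 'n', then a word character (captured).
Matches: at [4:25] → 'l4DPbnnu.6runRrnnnnnb'.
Each match is replaced using the text its own group 1 captured.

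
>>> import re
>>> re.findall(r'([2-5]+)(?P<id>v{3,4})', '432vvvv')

[('432', 'vvvv')]

The pattern matches one or more of a character in [2-5] (captured); then 3 to 4 of a literal 'v' (captured as 'id').
Scanning left to right: at [0:7] match '432vvvv', groups = ('432', 'vvvv').
Multiple groups make `findall` return tuples — one 2-tuple for the one match.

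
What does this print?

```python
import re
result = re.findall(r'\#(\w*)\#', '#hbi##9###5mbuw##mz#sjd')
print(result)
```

Because there's exactly one group, `findall` drops the full match and keeps group 1 from each hit.

['hbi', '9', '', '']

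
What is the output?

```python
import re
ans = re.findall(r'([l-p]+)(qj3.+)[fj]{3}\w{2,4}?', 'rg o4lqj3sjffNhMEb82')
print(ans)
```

[('l', 'qj3s')]

Pattern: one or more of a character in [l-p] (captured); then the literal 'qj3', then one or more of any character (captured); then exactly 3 of one of [fj], then 2 to 4 of a word character (lazy).
Scanning left to right: at [5:15] match 'lqj3sjffNh', groups = ('l', 'qj3s').
With 2 capturing groups, `findall` returns a 2-tuple per match.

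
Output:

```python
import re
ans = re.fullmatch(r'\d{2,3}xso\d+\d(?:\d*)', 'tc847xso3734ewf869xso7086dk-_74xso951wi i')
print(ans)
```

None

Pattern: 2 to 3 of a digit, then the literal 'xso'; then one or more of a digit, then a digit; then zero or more of a digit (non-capturing group).
`re.fullmatch` is like wrapping the pattern in `^…$` (in single-line mode).
Here there's no way to consume every character, so the call returns None.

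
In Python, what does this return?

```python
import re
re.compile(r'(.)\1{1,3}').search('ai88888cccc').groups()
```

`\1` is not a pattern — it's the concrete string captured by group 1, re-applied verbatim.
`re.search` scans for the first position where the pattern succeeds.
The match spans [2:6] → '8888'.
Captured: group 1 = '8'.

('8',)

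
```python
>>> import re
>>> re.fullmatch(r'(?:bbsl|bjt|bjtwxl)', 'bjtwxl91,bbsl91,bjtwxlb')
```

None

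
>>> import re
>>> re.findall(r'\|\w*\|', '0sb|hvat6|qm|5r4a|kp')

['|hvat6|', '|5r4a|']

Matches: at [3:10] → '|hvat6|'; at [12:18] → '|5r4a|'.
`findall` yields the raw match text (2 of them) because the pattern has no groups.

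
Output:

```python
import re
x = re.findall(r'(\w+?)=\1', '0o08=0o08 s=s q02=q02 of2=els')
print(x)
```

['0o08', 's', 'q02']

`\1` has to match the exact text group 1 already captured.
`findall` collects group 1 from each match (3 total).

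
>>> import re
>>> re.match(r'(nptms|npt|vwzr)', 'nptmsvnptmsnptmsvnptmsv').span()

`match` is anchored at position 0; if the pattern doesn't fit there, it returns None.
The match spans [0:5] → 'nptms'.

(0, 5)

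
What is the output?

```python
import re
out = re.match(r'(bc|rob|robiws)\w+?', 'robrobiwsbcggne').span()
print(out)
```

With `match`, the pattern is implicitly anchored at the beginning.
The match spans [0:4] → 'robr'.
Captured: group 1 = 'rob'.

(0, 4)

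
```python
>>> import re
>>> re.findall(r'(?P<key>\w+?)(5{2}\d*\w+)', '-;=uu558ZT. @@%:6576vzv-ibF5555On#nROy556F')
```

The pattern matches one or more of a word character (lazy) (captured as 'key'); then exactly 2 of a literal '5', then zero or more of a digit, then one or more of a word character (captured).
A non-greedy quantifier consumes as few characters as it can — just enough that the remainder of the pattern still matches from where it stops; whatever follows it matches normally.
Matches: at [3:10] match 'uu558ZT', groups = ('uu', '558ZT'); at [24:33] match 'ibF5555On', groups = ('ibF', '5555On'); at [34:42] match 'nROy556F', groups = ('nROy', '556F').
`findall` packs the 2 group values into a tuple for every match.

[('uu', '558ZT'), ('ibF', '5555On'), ('nROy', '556F')]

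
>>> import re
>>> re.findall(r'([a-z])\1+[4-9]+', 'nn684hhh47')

A backreference is literal: `\1` must see the identical characters the first group matched.
Scanning left to right: at [0:5] match 'nn684', group 1 = 'n'; at [5:10] match 'hhh47', group 1 = 'h'.
With a single group, `findall` returns only what that group captured — 2 items.

['n', 'h']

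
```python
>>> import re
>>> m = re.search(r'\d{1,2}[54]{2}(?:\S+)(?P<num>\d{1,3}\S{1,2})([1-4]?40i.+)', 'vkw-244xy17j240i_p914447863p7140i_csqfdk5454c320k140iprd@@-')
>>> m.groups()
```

Pattern: 1 to 2 of a digit, then exactly 2 of one of [54]; then one or more of a non-whitespace character (non-capturing group); then 1 to 3 of a digit, then 1 to 2 of a non-whitespace character (captured as 'num'); then optionally a character in [1-4], then the literal '40i', then one or more of any character (captured).
Unlike `match`, `search` isn't anchored — it looks for the pattern anywhere in the string.
The match spans [4:59] → '244xy17j240i_p914447863p7140i_csqfdk5454c320k140iprd@@-'.
Captured: group 1 = '0k1', group 2 = '40iprd@@-'.

('0k1', '40iprd@@-')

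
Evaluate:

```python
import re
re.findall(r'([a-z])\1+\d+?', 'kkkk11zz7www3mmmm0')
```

['k', 'z', 'w', 'm']

After group 1 captures some text, `\1` only succeeds where that same text appears again.
Matches: at [0:5] match 'kkkk1', group 1 = 'k'; at [6:9] match 'zz7', group 1 = 'z'; at [9:13] match 'www3', group 1 = 'w'; at [13:18] match 'mmmm0', group 1 = 'm'.
`findall` collects group 1 from each match (4 total).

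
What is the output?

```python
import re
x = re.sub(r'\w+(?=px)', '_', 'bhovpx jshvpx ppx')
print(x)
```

The positive lookaround only admits positions where the adjacent text matches; those characters stay outside the span.
Each match is replaced by '_'.

_px _px _px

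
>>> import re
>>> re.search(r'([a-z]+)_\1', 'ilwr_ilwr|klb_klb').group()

'ilwr_ilwr'

`\1` is not a pattern — it's the concrete string captured by group 1, re-applied verbatim.
The match spans [0:9] → 'ilwr_ilwr'.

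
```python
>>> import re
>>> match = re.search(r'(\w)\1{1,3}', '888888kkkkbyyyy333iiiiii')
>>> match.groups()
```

A backreference is literal: `\1` must see the identical characters the first group matched.
Unlike `match`, `search` isn't anchored — it looks for the pattern anywhere in the string.
The match spans [0:4] → '8888'.
Captured: group 1 = '8'.

('8',)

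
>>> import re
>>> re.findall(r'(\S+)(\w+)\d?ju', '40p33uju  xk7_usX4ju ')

The pattern matches one or more of a non-whitespace character (captured); then one or more of a word character (captured); then optionally a digit, then the literal 'ju'.
Matches: at [0:8] match '40p33uju', groups = ('40p33', 'u'); at [10:20] match 'xk7_usX4ju', groups = ('xk7_usX', '4').
2 groups means each result is a tuple of 2 captured strings — 2 here.

[('40p33', 'u'), ('xk7_usX', '4')]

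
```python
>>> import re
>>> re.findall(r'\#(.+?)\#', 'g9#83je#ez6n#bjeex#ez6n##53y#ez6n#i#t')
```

Because the quantifier is non-greedy, it stops expanding at the earliest point where the rest of the pattern can succeed.
One capturing group, so `findall` returns just the captured substring from each match — 4 in all.

['83je', 'bjeex', '#53y', 'i']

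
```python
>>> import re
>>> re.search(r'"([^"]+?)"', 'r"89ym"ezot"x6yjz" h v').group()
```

'"89ym"'

The match spans [1:7] → '"89ym"'.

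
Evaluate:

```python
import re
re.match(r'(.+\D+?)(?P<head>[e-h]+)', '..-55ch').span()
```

(0, 7)

`re.match` only tries the pattern at the start of the string.
The match spans [0:7] → '..-55ch'.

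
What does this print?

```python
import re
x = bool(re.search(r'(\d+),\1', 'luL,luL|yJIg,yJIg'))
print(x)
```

False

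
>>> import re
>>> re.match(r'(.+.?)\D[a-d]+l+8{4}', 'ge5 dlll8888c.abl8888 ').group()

'ge5 dlll8888c.abl8888'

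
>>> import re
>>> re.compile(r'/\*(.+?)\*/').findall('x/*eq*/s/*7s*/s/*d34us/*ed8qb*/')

A non-greedy quantifier consumes as few characters as it can — just enough that the remainder of the pattern still matches from where it stops; whatever follows it matches normally.
Walking the string: at [1:7] match '/*eq*/', group 1 = 'eq'; at [8:14] match '/*7s*/', group 1 = '7s'; at [15:31] match '/*d34us/*ed8qb*/', group 1 = 'd34us/*ed8qb'.
With a single group, `findall` returns only what that group captured — 3 items.

['eq', '7s', 'd34us/*ed8qb']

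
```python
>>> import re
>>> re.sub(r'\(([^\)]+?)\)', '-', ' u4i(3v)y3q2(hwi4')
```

' u4i-y3q2(hwi4'

Matches: at [4:8] → '(3v)'.
Each match is replaced by '-'.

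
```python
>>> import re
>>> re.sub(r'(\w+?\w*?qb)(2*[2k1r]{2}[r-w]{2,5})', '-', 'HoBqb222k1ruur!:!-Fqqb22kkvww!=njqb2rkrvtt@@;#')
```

'-!:!--!=-@@;#'

Each match is replaced by '-'.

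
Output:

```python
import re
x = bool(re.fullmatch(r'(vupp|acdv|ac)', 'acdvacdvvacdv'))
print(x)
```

`fullmatch` succeeds only if the pattern covers the string from start to end.
Here there's no way to consume every character, so the call returns None, and `bool(None)` is False.

False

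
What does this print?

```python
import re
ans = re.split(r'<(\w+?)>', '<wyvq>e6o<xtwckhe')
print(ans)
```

['', 'wyvq', 'e6o<xtwckhe']

Because the pattern has a capturing group, `split` also inserts each captured text between the pieces.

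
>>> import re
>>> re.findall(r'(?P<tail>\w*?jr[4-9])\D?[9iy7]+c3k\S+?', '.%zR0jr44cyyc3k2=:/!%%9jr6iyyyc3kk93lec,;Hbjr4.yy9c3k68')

['9jr6', 'Hbjr4']

With a single group, `findall` returns only what that group captured — 2 items.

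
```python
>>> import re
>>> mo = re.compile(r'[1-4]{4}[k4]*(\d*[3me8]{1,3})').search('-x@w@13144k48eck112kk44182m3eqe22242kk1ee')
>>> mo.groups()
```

The match spans [5:14] → '13144k48e'.
Captured: group 1 = '8e'.

('8e',)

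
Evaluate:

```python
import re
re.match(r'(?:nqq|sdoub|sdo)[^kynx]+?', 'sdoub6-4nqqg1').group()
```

'sdoub6'

`|` is ordered: at each position the engine commits to the first alternative that works.
With `match`, the pattern is implicitly anchored at the beginning.
The match spans [0:6] → 'sdoub6'.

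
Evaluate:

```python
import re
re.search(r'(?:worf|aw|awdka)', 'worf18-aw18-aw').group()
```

'worf'

Unlike `match`, `search` isn't anchored — it looks for the pattern anywhere in the string.
The match spans [0:4] → 'worf'.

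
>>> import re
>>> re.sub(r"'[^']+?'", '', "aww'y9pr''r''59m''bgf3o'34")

Each match is replaced by ''.

'aww34'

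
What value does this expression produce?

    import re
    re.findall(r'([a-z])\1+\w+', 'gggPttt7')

`\1` is not a pattern — it's the concrete string captured by group 1, re-applied verbatim.
Scanning left to right: at [0:8] match 'gggPttt7', group 1 = 'g'.
Because there's exactly one group, `findall` drops the full match and keeps group 1 from the one hit.

['g']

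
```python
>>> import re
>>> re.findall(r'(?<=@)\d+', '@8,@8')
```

['8', '8']

The `(?=…)`/`(?<=…)` assertion just peeks at neighbouring text; it doesn't advance the match position.
Walking the string: at [1:2] → '8'; at [4:5] → '8'.
Since nothing is captured, `findall` lists the 2 matched substrings directly.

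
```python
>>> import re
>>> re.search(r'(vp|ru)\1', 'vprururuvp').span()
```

The backreference `\1` re-matches whatever the first group consumed, character for character.
The match spans [2:6] → 'ruru'.

(2, 6)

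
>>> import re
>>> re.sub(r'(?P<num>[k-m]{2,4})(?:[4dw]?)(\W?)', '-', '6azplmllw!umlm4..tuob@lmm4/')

This matches 2 to 4 of a character in [k-m] (captured as 'num'); then optionally one of [4dw] (non-capturing group); then optionally a non-word character (captured).
Matches: at [4:10] → 'lmllw!'; at [11:16] → 'mlm4.'; at [22:27] → 'lmm4/'.
Every occurrence is swapped for '-'.

'6azp-u-.tuob@-'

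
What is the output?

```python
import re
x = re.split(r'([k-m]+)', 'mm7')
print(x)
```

This matches one or more of a character in [k-m] (captured).
Matches to split on: at [0:2] → 'mm'.
With a capturing group present, the delimiter's captured portion is kept in the result list.

['', 'mm', '7']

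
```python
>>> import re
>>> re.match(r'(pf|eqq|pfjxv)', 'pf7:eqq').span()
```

(0, 2)

`match` is anchored at position 0; if the pattern doesn't fit there, it returns None.
The match spans [0:2] → 'pf'.
Captured: group 1 = 'pf'.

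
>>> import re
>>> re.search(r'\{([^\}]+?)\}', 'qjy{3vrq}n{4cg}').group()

`search` walks the string left to right and returns the first match it finds.
The match spans [3:9] → '{3vrq}'.
Captured: group 1 = '3vrq'.

'{3vrq}'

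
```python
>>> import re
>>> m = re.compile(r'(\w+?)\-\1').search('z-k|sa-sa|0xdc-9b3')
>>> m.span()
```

(4, 9)

A backreference is literal: `\1` must see the identical characters the first group matched.
The match spans [4:9] → 'sa-sa'.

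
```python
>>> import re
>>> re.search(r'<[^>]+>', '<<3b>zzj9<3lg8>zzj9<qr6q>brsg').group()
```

'<<3b>'

The match spans [0:5] → '<<3b>'.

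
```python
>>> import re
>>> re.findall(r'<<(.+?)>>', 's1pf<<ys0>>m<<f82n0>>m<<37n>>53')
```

With the lazy modifier that quantifier settles for the fewest repetitions that let the rest of the pattern succeed (the atoms after it are unaffected and can still be greedy).
`findall` collects group 1 from each match (3 total).

['ys0', 'f82n0', '37n']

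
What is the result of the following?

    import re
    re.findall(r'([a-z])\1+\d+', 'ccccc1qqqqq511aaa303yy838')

['c', 'q', 'a', 'y']

After group 1 captures some text, `\1` only succeeds where that same text appears again.
Matches: at [0:6] match 'ccccc1', group 1 = 'c'; at [6:14] match 'qqqqq511', group 1 = 'q'; at [14:20] match 'aaa303', group 1 = 'a'; at [20:25] match 'yy838', group 1 = 'y'.
Because there's exactly one group, `findall` drops the full match and keeps group 1 from each hit.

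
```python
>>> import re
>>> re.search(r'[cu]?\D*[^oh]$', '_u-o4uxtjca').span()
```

The match spans [5:11] → 'uxtjca'.

(5, 11)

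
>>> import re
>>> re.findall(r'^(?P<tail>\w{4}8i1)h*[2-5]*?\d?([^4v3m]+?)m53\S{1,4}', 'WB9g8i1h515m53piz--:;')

[('WB9g8i1', '15')]

The pattern matches anchored at the start of the string; then exactly 4 of a word character, then the literal '8i1' (captured as 'tail'); then zero or more of a literal 'h', then zero or more of a character in [2-5] (lazy), then optionally a digit; then one or more of any character except [4v3m] (lazy) (captured); then the literal 'm53', then 1 to 4 of a non-whitespace character.
Because the quantifier is non-greedy, it stops expanding at the earliest point where the rest of the pattern can succeed.
Matches: at [0:18] match 'WB9g8i1h515m53piz-', groups = ('WB9g8i1', '15').
Multiple groups make `findall` return tuples — one 2-tuple for the one match.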